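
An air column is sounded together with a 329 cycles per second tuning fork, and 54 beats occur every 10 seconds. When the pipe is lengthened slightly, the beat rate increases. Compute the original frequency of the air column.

Beat frequency = 54/10 = 5.4 Hz.
|f − 329| = 5.4, so the air column was at either 323.6 Hz or 334.4 Hz.
A longer pipe has a lower fundamental; the adjustment lowers the air column's frequency.
The beat rate rose, so the adjustment moved the air column further from 329 Hz — it was already below the reference.

323.6 Hz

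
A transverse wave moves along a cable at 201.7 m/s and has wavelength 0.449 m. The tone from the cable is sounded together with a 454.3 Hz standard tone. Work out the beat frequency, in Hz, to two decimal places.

5.08 Hz

Source frequency f = v/λ = 201.7/0.449 = 449.2205 Hz.
f_beat = |449.2205 − 454.3| = 5.08 Hz.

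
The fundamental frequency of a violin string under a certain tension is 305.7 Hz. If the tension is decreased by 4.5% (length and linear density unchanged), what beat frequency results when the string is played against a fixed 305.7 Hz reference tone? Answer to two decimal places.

6.96 Hz

For a string, f ∝ √T, so the new frequency is 305.7·√0.955 = 298.7426 Hz.
f_beat = |298.7426 − 305.7| = 6.96 Hz.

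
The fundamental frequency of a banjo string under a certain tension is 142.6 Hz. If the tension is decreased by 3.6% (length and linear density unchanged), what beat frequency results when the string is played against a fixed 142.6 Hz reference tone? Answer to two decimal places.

For a string, f ∝ √T, so the new frequency is 142.6·√0.964 = 140.0097 Hz.
f_beat = |140.0097 − 142.6| = 2.59 Hz.

2.59 Hz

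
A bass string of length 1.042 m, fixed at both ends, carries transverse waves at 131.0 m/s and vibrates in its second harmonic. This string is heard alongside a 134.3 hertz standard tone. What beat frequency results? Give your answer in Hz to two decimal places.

For a string fixed at both ends, f_n = n·v/(2L) = 2·131.0/(2·1.042) = 125.7198 Hz.
f_beat = |125.7198 − 134.3| = 8.58 Hz.

8.58 Hz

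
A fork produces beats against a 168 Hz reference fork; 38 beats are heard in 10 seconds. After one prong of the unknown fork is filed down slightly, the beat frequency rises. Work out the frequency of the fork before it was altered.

Beat frequency = 38/10 = 3.8 Hz.
|f − 168| = 3.8, so the fork was at either 164.2 Hz or 171.8 Hz.
Filing a prong removes mass and raises the fork's frequency; the adjustment raises the fork's frequency.
The beat rate rose, so the adjustment moved the fork further from 168 Hz — it was already above the reference.

171.8 Hz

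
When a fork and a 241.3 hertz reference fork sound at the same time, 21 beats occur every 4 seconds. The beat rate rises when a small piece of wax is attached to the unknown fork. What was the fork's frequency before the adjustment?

Beat frequency = 21/4 = 5.25 Hz.
|f − 241.3| = 5.25, so the fork was at either 236.05 Hz or 246.55 Hz.
Loading a fork with wax lowers its frequency; the adjustment lowers the fork's frequency.
The beat rate rose, so the adjustment moved the fork further from 241.3 Hz — it was already below the reference.

236.05 Hz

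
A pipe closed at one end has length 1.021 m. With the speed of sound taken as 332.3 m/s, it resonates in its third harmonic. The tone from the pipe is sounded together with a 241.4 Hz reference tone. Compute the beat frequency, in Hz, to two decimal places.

Closed pipe (odd harmonics): f_n = n·v/(4L) = 3·332.3/(4·1.021) = 244.0989 Hz.
f_beat = |244.0989 − 241.4| = 2.70 Hz.

2.70 Hz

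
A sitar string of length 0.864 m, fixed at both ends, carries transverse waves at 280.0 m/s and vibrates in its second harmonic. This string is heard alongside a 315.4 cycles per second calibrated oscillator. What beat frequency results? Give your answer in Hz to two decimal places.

For a string fixed at both ends, f_n = n·v/(2L) = 2·280.0/(2·0.864) = 324.0741 Hz.
f_beat = |324.0741 − 315.4| = 8.67 Hz.

8.67 Hz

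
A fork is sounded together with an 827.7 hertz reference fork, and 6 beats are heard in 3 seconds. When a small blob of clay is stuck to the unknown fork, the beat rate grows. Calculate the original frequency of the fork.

825.7 Hz

Beat frequency = 6/3 = 2 Hz.
|f − 827.7| = 2, so the fork was at either 825.7 Hz or 829.7 Hz.
Adding mass to a fork lowers its frequency; the adjustment lowers the fork's frequency.
The beat rate rose, so the adjustment moved the fork further from 827.7 Hz — it was already below the reference.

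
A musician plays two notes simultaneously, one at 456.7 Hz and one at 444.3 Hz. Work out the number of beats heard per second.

f_beat = |f₁ − f₂|.
|456.7 − 444.3| = 12.4 Hz.

12.4 Hz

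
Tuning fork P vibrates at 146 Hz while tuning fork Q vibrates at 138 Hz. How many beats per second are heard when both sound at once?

Beats arise from superposition of two nearby frequencies; the beat rate is |f₁ − f₂|.
|146 − 138| = 8 Hz.

8 Hz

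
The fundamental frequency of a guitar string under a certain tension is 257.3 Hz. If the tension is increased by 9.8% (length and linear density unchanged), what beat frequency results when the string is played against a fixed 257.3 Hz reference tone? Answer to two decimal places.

For a string, f ∝ √T, so the new frequency is 257.3·√1.098 = 269.6131 Hz.
f_beat = |269.6131 − 257.3| = 12.31 Hz.

12.31 Hz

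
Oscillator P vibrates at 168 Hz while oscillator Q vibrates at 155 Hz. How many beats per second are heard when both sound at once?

13 Hz

The beat frequency equals the magnitude of the frequency difference.
|168 − 155| = 13 Hz.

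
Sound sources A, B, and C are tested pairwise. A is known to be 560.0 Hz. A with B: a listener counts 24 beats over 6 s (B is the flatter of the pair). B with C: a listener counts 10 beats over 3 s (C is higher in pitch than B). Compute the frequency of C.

559.3333 Hz

A–B: Beat frequency = 24/6 = 4 Hz.
B is below A, so f_B = 560.0 − 4 = 556 Hz.
B–C: Beat frequency = 10/3 = 3.3333 Hz.
C is above B, so f_C = 556 + 3.3333 = 559.3333 Hz.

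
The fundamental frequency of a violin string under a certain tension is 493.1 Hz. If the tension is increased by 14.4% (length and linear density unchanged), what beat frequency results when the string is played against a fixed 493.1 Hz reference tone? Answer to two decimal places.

34.31 Hz

For a string, f ∝ √T, so the new frequency is 493.1·√1.144 = 527.4096 Hz.
f_beat = |527.4096 − 493.1| = 34.31 Hz.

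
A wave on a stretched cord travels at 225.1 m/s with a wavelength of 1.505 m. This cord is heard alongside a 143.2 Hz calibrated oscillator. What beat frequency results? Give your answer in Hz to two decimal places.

Source frequency f = v/λ = 225.1/1.505 = 149.5681 Hz.
f_beat = |149.5681 − 143.2| = 6.37 Hz.

6.37 Hz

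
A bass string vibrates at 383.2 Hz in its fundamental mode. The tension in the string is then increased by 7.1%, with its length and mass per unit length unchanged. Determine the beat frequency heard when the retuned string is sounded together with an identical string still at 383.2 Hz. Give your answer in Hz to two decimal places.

13.37 Hz

For a string, f ∝ √T, so the new frequency is 383.2·√1.071 = 396.5703 Hz.
f_beat = |396.5703 − 383.2| = 13.37 Hz.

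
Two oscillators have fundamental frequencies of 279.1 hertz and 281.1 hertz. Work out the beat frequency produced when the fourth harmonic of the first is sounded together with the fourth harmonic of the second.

8.0 Hz

Fourth harmonic of the first: 4·279.1 = 1116.4 Hz.
Fourth harmonic of the second: 4·281.1 = 1124.4 Hz.
f_beat = |1116.4 − 1124.4| = 8.0 Hz.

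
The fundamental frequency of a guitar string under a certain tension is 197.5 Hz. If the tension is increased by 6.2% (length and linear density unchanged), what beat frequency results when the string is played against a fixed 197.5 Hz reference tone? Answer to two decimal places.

6.03 Hz

For a string, f ∝ √T, so the new frequency is 197.5·√1.062 = 203.5304 Hz.
f_beat = |203.5304 − 197.5| = 6.03 Hz.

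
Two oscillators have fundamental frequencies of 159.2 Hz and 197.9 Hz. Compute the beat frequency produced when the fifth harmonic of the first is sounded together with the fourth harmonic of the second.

4.4 Hz

Fifth harmonic of the first: 5·159.2 = 796.0 Hz.
Fourth harmonic of the second: 4·197.9 = 791.6 Hz.
f_beat = |796.0 − 791.6| = 4.4 Hz.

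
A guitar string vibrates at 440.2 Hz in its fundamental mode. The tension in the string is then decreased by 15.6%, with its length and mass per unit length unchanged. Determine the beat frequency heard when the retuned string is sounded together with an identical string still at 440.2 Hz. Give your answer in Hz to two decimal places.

35.79 Hz

For a string, f ∝ √T, so the new frequency is 440.2·√0.844 = 404.4094 Hz.
f_beat = |404.4094 − 440.2| = 35.79 Hz.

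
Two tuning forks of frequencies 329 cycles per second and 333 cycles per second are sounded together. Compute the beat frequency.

4 Hz

The beat frequency equals the magnitude of the frequency difference.
|329 − 333| = 4 Hz.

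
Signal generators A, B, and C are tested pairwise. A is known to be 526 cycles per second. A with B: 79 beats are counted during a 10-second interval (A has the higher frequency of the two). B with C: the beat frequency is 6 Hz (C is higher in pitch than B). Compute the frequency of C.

524.1 Hz

A–B: Beat frequency = 79/10 = 7.9 Hz.
B is below A, so f_B = 526 − 7.9 = 518.1 Hz.
C is above B, so f_C = 518.1 + 6 = 524.1 Hz.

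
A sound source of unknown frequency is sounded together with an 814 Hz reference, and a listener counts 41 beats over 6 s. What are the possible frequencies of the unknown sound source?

807.1667 Hz or 820.8333 Hz

Beat frequency = 41/6 = 6.8333 Hz.
|f − 814| = 6.8333, so f = 814 ± 6.8333.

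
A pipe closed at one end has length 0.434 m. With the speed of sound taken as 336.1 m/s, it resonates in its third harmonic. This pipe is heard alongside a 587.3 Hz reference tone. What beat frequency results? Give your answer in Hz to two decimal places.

Closed pipe (odd harmonics): f_n = n·v/(4L) = 3·336.1/(4·0.434) = 580.8180 Hz.
f_beat = |580.8180 − 587.3| = 6.48 Hz.

6.48 Hz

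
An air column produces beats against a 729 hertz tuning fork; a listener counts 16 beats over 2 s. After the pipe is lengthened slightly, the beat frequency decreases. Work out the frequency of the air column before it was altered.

Beat frequency = 16/2 = 8 Hz.
|f − 729| = 8, so the air column was at either 721 Hz or 737 Hz.
A longer pipe has a lower fundamental; the adjustment lowers the air column's frequency.
The beat rate fell, so the adjustment moved the air column toward 729 Hz — it must have started above the reference.

737 Hz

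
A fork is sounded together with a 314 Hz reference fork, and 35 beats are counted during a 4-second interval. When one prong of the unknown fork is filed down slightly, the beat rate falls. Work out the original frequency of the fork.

305.25 Hz

Beat frequency = 35/4 = 8.75 Hz.
|f − 314| = 8.75, so the fork was at either 305.25 Hz or 322.75 Hz.
Filing a prong removes mass and raises the fork's frequency; the adjustment raises the fork's frequency.
The beat rate fell, so the adjustment moved the fork toward 314 Hz — it must have started below the reference.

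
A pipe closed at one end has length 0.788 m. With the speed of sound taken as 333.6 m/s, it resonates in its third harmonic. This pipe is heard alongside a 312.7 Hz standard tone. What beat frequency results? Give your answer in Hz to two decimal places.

Closed pipe (odd harmonics): f_n = n·v/(4L) = 3·333.6/(4·0.788) = 317.5127 Hz.
f_beat = |317.5127 − 312.7| = 4.81 Hz.

4.81 Hz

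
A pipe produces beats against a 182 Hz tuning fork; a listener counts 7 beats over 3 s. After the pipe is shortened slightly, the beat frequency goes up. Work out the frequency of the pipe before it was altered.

184.3333 Hz

Beat frequency = 7/3 = 2.3333 Hz.
|f − 182| = 2.3333, so the pipe was at either 179.6667 Hz or 184.3333 Hz.
A shorter pipe has a higher fundamental; the adjustment raises the pipe's frequency.
The beat rate rose, so the adjustment moved the pipe further from 182 Hz — it was already above the reference.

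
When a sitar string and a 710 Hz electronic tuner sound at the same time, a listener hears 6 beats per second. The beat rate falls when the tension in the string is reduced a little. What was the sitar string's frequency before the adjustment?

716 Hz

|f − 710| = 6, so the sitar string was at either 704 Hz or 716 Hz.
Lower tension means lower frequency; the adjustment lowers the sitar string's frequency.
The beat rate fell, so the adjustment moved the sitar string toward 710 Hz — it must have started above the reference.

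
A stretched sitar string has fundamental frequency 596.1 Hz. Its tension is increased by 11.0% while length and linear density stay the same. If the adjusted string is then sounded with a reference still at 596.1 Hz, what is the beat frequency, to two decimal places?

31.93 Hz

For a string, f ∝ √T, so the new frequency is 596.1·√1.110 = 628.0303 Hz.
f_beat = |628.0303 − 596.1| = 31.93 Hz.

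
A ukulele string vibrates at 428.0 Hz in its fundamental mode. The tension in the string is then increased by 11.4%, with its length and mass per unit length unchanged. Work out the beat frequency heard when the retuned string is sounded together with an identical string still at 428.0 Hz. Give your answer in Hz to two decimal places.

23.74 Hz

For a string, f ∝ √T, so the new frequency is 428.0·√1.114 = 451.7377 Hz.
f_beat = |451.7377 − 428.0| = 23.74 Hz.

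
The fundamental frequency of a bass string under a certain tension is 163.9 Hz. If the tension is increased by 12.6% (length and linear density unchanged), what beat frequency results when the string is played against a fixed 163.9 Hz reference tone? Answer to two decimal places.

10.02 Hz

For a string, f ∝ √T, so the new frequency is 163.9·√1.126 = 173.9194 Hz.
f_beat = |173.9194 − 163.9| = 10.02 Hz.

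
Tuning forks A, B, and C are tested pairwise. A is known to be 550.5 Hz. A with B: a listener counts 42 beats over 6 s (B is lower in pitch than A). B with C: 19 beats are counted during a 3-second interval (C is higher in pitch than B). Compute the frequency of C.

A–B: Beat frequency = 42/6 = 7 Hz.
B is below A, so f_B = 550.5 − 7 = 543.5 Hz.
B–C: Beat frequency = 19/3 = 6.3333 Hz.
C is above B, so f_C = 543.5 + 6.3333 = 549.8333 Hz.

549.8333 Hz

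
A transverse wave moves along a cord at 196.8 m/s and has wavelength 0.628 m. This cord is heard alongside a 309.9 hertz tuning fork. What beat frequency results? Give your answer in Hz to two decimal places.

3.48 Hz

Source frequency f = v/λ = 196.8/0.628 = 313.3758 Hz.
f_beat = |313.3758 − 309.9| = 3.48 Hz.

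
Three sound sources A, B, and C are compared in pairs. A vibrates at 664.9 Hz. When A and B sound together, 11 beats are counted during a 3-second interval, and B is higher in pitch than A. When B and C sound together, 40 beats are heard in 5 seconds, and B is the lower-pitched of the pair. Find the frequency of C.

676.5667 Hz

A–B: Beat frequency = 11/3 = 3.6667 Hz.
B is above A, so f_B = 664.9 + 3.6667 = 668.5667 Hz.
B–C: Beat frequency = 40/5 = 8 Hz.
C is above B, so f_C = 668.5667 + 8 = 676.5667 Hz.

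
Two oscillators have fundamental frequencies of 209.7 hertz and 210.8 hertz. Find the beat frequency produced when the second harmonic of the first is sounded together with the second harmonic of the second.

2.2 Hz

Second harmonic of the first: 2·209.7 = 419.4 Hz.
Second harmonic of the second: 2·210.8 = 421.6 Hz.
f_beat = |419.4 − 421.6| = 2.2 Hz.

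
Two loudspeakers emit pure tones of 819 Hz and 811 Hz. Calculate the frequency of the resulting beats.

8 Hz

Beats arise from superposition of two nearby frequencies; the beat rate is |f₁ − f₂|.
|819 − 811| = 8 Hz.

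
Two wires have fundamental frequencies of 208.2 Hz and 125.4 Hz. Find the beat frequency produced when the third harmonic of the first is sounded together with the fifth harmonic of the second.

2.4 Hz

Third harmonic of the first: 3·208.2 = 624.6 Hz.
Fifth harmonic of the second: 5·125.4 = 627.0 Hz.
f_beat = |624.6 − 627.0| = 2.4 Hz.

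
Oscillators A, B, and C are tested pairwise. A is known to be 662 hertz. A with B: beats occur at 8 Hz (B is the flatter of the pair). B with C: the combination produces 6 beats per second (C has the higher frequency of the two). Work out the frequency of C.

B is below A, so f_B = 662 − 8 = 654 Hz.
C is above B, so f_C = 654 + 6 = 660 Hz.

660 Hz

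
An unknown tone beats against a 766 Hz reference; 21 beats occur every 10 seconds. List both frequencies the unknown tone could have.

763.9 Hz or 768.1 Hz

Beat frequency = 21/10 = 2.1 Hz.
|f − 766| = 2.1, so f = 766 ± 2.1.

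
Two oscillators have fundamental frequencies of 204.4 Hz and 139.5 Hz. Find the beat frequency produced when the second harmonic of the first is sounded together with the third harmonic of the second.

Second harmonic of the first: 2·204.4 = 408.8 Hz.
Third harmonic of the second: 3·139.5 = 418.5 Hz.
f_beat = |408.8 − 418.5| = 9.7 Hz.

9.7 Hz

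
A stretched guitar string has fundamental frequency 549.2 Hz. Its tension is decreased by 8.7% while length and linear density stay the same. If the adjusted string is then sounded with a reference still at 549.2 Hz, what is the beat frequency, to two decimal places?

For a string, f ∝ √T, so the new frequency is 549.2·√0.913 = 524.7663 Hz.
f_beat = |524.7663 − 549.2| = 24.43 Hz.

24.43 Hz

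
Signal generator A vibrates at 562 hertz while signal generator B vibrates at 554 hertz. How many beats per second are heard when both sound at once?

Beats arise from superposition of two nearby frequencies; the beat rate is |f₁ − f₂|.
|562 − 554| = 8 Hz.

8 Hz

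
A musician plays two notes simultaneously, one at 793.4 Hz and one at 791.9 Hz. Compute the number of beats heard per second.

f_beat = |f₁ − f₂|.
|793.4 − 791.9| = 1.5 Hz.

1.5 Hz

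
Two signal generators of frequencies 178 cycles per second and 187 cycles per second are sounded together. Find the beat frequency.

f_beat = |f₁ − f₂|.
|178 − 187| = 9 Hz.

9 Hz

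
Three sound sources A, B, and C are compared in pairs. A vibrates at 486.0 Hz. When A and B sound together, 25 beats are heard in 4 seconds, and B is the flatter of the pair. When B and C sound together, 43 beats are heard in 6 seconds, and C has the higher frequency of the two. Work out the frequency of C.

A–B: Beat frequency = 25/4 = 6.25 Hz.
B is below A, so f_B = 486.0 − 6.25 = 479.75 Hz.
B–C: Beat frequency = 43/6 = 7.1667 Hz.
C is above B, so f_C = 479.75 + 7.1667 = 486.9167 Hz.

486.9167 Hz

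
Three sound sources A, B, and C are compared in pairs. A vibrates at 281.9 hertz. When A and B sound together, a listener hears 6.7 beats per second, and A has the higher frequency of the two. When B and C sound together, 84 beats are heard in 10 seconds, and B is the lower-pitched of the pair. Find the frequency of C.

283.6 Hz

B is below A, so f_B = 281.9 − 6.7 = 275.2 Hz.
B–C: Beat frequency = 84/10 = 8.4 Hz.
C is above B, so f_C = 275.2 + 8.4 = 283.6 Hz.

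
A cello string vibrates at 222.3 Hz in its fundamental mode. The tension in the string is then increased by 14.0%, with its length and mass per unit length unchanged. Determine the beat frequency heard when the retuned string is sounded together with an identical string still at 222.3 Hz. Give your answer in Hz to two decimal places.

For a string, f ∝ √T, so the new frequency is 222.3·√1.140 = 237.3514 Hz.
f_beat = |237.3514 − 222.3| = 15.05 Hz.

15.05 Hz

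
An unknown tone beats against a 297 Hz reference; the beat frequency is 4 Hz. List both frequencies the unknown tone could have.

293 Hz or 301 Hz

|f − 297| = 4, so f = 297 ± 4.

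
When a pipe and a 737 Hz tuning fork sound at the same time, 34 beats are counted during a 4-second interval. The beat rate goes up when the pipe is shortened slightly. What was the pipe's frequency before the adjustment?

745.5 Hz

Beat frequency = 34/4 = 8.5 Hz.
|f − 737| = 8.5, so the pipe was at either 728.5 Hz or 745.5 Hz.
A shorter pipe has a higher fundamental; the adjustment raises the pipe's frequency.
The beat rate rose, so the adjustment moved the pipe further from 737 Hz — it was already above the reference.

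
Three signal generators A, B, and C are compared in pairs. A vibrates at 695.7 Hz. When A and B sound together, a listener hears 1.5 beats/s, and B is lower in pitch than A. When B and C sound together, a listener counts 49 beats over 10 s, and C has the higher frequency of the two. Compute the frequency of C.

B is below A, so f_B = 695.7 − 1.5 = 694.2 Hz.
B–C: Beat frequency = 49/10 = 4.9 Hz.
C is above B, so f_C = 694.2 + 4.9 = 699.1 Hz.

699.1 Hz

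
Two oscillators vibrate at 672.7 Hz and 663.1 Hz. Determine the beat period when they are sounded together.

f_beat = |672.7 − 663.1| = 9.6 Hz.
Beat period T = 1 / f_beat = 1 / 9.6 s.

0.104 s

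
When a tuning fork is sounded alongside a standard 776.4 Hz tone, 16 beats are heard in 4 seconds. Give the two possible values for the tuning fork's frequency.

Beat frequency = 16/4 = 4 Hz.
|f − 776.4| = 4, so f = 776.4 ± 4.

772.4 Hz or 780.4 Hz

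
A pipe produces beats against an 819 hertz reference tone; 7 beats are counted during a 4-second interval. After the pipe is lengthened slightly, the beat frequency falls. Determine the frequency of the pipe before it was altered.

Beat frequency = 7/4 = 1.75 Hz.
|f − 819| = 1.75, so the pipe was at either 817.25 Hz or 820.75 Hz.
A longer pipe has a lower fundamental; the adjustment lowers the pipe's frequency.
The beat rate fell, so the adjustment moved the pipe toward 819 Hz — it must have started above the reference.

820.75 Hz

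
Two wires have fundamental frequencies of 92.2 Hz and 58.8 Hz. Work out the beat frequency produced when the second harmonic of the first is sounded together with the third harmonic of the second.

8.0 Hz

Second harmonic of the first: 2·92.2 = 184.4 Hz.
Third harmonic of the second: 3·58.8 = 176.4 Hz.
f_beat = |184.4 − 176.4| = 8.0 Hz.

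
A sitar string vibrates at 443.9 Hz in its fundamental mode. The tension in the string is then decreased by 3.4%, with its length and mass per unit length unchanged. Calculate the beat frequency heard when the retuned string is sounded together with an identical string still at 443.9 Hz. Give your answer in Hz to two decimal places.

For a string, f ∝ √T, so the new frequency is 443.9·√0.966 = 436.2884 Hz.
f_beat = |436.2884 − 443.9| = 7.61 Hz.

7.61 Hz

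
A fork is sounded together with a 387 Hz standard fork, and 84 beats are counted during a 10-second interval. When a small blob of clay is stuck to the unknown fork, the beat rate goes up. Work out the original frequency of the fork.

Beat frequency = 84/10 = 8.4 Hz.
|f − 387| = 8.4, so the fork was at either 378.6 Hz or 395.4 Hz.
Adding mass to a fork lowers its frequency; the adjustment lowers the fork's frequency.
The beat rate rose, so the adjustment moved the fork further from 387 Hz — it was already below the reference.

378.6 Hz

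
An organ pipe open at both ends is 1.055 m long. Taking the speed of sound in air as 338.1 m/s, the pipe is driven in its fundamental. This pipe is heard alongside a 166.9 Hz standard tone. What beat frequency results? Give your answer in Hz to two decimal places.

Open pipe: f_n = n·v/(2L) = 1·338.1/(2·1.055) = 160.2370 Hz.
f_beat = |160.2370 − 166.9| = 6.66 Hz.

6.66 Hz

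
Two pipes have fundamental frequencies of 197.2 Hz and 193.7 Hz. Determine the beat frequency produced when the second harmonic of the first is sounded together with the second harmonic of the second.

7.0 Hz

Second harmonic of the first: 2·197.2 = 394.4 Hz.
Second harmonic of the second: 2·193.7 = 387.4 Hz.
f_beat = |394.4 − 387.4| = 7.0 Hz.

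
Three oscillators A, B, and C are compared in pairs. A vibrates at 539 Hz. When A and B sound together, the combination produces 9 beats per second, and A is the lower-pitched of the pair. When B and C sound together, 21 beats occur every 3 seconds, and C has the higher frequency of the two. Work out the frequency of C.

555 Hz

B is above A, so f_B = 539 + 9 = 548 Hz.
B–C: Beat frequency = 21/3 = 7 Hz.
C is above B, so f_C = 548 + 7 = 555 Hz.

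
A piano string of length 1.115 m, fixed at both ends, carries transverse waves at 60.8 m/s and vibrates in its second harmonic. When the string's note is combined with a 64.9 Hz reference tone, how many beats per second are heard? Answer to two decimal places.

For a string fixed at both ends, f_n = n·v/(2L) = 2·60.8/(2·1.115) = 54.5291 Hz.
f_beat = |54.5291 − 64.9| = 10.37 Hz.

10.37 Hz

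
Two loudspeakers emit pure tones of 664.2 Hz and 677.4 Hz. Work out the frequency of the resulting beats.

f_beat = |f₁ − f₂|.
|664.2 − 677.4| = 13.2 Hz.

13.2 Hz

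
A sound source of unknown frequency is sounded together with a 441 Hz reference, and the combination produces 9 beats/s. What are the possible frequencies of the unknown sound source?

|f − 441| = 9, so f = 441 ± 9.

432 Hz or 450 Hz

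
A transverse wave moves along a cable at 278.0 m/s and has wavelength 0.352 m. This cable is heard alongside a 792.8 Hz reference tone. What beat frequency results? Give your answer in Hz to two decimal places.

Source frequency f = v/λ = 278.0/0.352 = 789.7727 Hz.
f_beat = |789.7727 − 792.8| = 3.03 Hz.

3.03 Hz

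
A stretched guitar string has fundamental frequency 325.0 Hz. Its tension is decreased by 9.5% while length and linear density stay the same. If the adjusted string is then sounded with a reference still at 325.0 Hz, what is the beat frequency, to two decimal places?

15.82 Hz

For a string, f ∝ √T, so the new frequency is 325.0·√0.905 = 309.1773 Hz.
f_beat = |309.1773 − 325.0| = 15.82 Hz.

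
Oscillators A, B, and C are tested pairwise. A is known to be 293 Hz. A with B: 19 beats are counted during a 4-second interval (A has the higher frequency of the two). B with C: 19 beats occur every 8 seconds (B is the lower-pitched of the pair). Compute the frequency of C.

290.625 Hz

A–B: Beat frequency = 19/4 = 4.75 Hz.
B is below A, so f_B = 293 − 4.75 = 288.25 Hz.
B–C: Beat frequency = 19/8 = 2.375 Hz.
C is above B, so f_C = 288.25 + 2.375 = 290.625 Hz.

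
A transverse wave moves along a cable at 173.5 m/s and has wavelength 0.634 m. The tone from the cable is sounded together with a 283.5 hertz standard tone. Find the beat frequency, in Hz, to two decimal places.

9.84 Hz

Source frequency f = v/λ = 173.5/0.634 = 273.6593 Hz.
f_beat = |273.6593 − 283.5| = 9.84 Hz.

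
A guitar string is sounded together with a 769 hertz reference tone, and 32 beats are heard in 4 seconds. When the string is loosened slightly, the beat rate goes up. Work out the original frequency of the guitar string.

761 Hz

Beat frequency = 32/4 = 8 Hz.
|f − 769| = 8, so the guitar string was at either 761 Hz or 777 Hz.
Reducing tension lowers a string's frequency; the adjustment lowers the guitar string's frequency.
The beat rate rose, so the adjustment moved the guitar string further from 769 Hz — it was already below the reference.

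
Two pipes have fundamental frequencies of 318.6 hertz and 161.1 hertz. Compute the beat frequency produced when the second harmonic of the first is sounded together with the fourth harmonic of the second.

7.2 Hz

Second harmonic of the first: 2·318.6 = 637.2 Hz.
Fourth harmonic of the second: 4·161.1 = 644.4 Hz.
f_beat = |637.2 − 644.4| = 7.2 Hz.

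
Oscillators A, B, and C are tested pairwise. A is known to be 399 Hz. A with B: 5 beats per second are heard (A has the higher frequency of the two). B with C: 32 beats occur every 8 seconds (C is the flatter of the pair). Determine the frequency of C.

390 Hz

B is below A, so f_B = 399 − 5 = 394 Hz.
B–C: Beat frequency = 32/8 = 4 Hz.
C is below B, so f_C = 394 − 4 = 390 Hz.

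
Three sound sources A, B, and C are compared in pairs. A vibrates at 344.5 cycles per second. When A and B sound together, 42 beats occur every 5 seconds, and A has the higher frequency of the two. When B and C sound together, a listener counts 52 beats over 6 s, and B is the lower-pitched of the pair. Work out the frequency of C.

344.7667 Hz

A–B: Beat frequency = 42/5 = 8.4 Hz.
B is below A, so f_B = 344.5 − 8.4 = 336.1 Hz.
B–C: Beat frequency = 52/6 = 8.6667 Hz.
C is above B, so f_C = 336.1 + 8.6667 = 344.7667 Hz.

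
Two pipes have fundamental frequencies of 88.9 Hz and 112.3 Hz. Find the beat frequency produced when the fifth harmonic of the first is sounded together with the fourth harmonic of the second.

4.7 Hz

Fifth harmonic of the first: 5·88.9 = 444.5 Hz.
Fourth harmonic of the second: 4·112.3 = 449.2 Hz.
f_beat = |444.5 − 449.2| = 4.7 Hz.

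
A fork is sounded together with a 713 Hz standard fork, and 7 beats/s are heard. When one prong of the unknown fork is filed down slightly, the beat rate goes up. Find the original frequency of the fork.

720 Hz

|f − 713| = 7, so the fork was at either 706 Hz or 720 Hz.
Filing a prong removes mass and raises the fork's frequency; the adjustment raises the fork's frequency.
The beat rate rose, so the adjustment moved the fork further from 713 Hz — it was already above the reference.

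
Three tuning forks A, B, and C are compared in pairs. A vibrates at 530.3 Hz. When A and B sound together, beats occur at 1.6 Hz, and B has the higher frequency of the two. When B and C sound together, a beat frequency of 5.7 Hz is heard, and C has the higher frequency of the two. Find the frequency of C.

537.6 Hz

B is above A, so f_B = 530.3 + 1.6 = 531.9 Hz.
C is above B, so f_C = 531.9 + 5.7 = 537.6 Hz.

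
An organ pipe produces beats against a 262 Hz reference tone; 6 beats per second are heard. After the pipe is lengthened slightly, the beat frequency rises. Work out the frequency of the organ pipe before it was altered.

|f − 262| = 6, so the organ pipe was at either 256 Hz or 268 Hz.
A longer pipe has a lower fundamental; the adjustment lowers the organ pipe's frequency.
The beat rate rose, so the adjustment moved the organ pipe further from 262 Hz — it was already below the reference.

256 Hz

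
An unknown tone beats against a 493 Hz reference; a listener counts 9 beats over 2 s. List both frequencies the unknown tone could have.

Beat frequency = 9/2 = 4.5 Hz.
|f − 493| = 4.5, so f = 493 ± 4.5.

488.5 Hz or 497.5 Hz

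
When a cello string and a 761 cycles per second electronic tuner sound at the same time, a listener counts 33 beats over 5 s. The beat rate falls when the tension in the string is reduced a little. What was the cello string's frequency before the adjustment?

767.6 Hz

Beat frequency = 33/5 = 6.6 Hz.
|f − 761| = 6.6, so the cello string was at either 754.4 Hz or 767.6 Hz.
Lower tension means lower frequency; the adjustment lowers the cello string's frequency.
The beat rate fell, so the adjustment moved the cello string toward 761 Hz — it must have started above the reference.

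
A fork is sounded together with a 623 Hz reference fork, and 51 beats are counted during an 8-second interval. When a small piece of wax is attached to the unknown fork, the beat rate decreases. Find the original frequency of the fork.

629.375 Hz

Beat frequency = 51/8 = 6.375 Hz.
|f − 623| = 6.375, so the fork was at either 616.625 Hz or 629.375 Hz.
Loading a fork with wax lowers its frequency; the adjustment lowers the fork's frequency.
The beat rate fell, so the adjustment moved the fork toward 623 Hz — it must have started above the reference.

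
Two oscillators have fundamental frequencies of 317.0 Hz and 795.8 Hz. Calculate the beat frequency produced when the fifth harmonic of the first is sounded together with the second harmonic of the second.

6.6 Hz

Fifth harmonic of the first: 5·317.0 = 1585.0 Hz.
Second harmonic of the second: 2·795.8 = 1591.6 Hz.
f_beat = |1585.0 − 1591.6| = 6.6 Hz.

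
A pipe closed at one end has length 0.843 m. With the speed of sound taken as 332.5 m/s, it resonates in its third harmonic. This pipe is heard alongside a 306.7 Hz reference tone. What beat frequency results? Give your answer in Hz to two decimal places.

10.88 Hz

Closed pipe (odd harmonics): f_n = n·v/(4L) = 3·332.5/(4·0.843) = 295.8185 Hz.
f_beat = |295.8185 − 306.7| = 10.88 Hz.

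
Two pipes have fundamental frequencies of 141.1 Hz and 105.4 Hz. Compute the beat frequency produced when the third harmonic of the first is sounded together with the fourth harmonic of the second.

Third harmonic of the first: 3·141.1 = 423.3 Hz.
Fourth harmonic of the second: 4·105.4 = 421.6 Hz.
f_beat = |423.3 − 421.6| = 1.7 Hz.

1.7 Hz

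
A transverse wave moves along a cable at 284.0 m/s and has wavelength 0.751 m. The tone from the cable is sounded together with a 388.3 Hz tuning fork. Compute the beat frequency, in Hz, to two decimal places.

10.14 Hz

Source frequency f = v/λ = 284.0/0.751 = 378.1625 Hz.
f_beat = |378.1625 − 388.3| = 10.14 Hz.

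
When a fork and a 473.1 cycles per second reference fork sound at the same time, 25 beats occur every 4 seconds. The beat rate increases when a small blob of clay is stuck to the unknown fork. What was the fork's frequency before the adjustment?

466.85 Hz

Beat frequency = 25/4 = 6.25 Hz.
|f − 473.1| = 6.25, so the fork was at either 466.85 Hz or 479.35 Hz.
Adding mass to a fork lowers its frequency; the adjustment lowers the fork's frequency.
The beat rate rose, so the adjustment moved the fork further from 473.1 Hz — it was already below the reference.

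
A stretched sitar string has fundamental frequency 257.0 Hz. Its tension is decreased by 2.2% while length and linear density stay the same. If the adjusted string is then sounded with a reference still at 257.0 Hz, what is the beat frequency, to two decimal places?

2.84 Hz

For a string, f ∝ √T, so the new frequency is 257.0·√0.978 = 254.1573 Hz.
f_beat = |254.1573 − 257.0| = 2.84 Hz.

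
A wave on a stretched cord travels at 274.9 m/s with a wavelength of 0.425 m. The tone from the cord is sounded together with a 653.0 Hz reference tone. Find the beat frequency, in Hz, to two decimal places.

6.18 Hz

Source frequency f = v/λ = 274.9/0.425 = 646.8235 Hz.
f_beat = |646.8235 − 653.0| = 6.18 Hz.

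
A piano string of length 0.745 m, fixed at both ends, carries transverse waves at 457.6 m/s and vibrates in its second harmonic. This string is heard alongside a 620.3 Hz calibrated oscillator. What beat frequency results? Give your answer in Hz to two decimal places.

6.07 Hz

For a string fixed at both ends, f_n = n·v/(2L) = 2·457.6/(2·0.745) = 614.2282 Hz.
f_beat = |614.2282 − 620.3| = 6.07 Hz.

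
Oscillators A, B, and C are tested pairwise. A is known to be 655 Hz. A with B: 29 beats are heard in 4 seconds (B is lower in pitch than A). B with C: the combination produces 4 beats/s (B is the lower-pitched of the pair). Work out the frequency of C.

A–B: Beat frequency = 29/4 = 7.25 Hz.
B is below A, so f_B = 655 − 7.25 = 647.75 Hz.
C is above B, so f_C = 647.75 + 4 = 651.75 Hz.

651.75 Hz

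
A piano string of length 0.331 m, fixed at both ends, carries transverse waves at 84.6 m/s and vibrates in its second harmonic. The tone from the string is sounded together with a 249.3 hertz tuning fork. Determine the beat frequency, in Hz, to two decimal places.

For a string fixed at both ends, f_n = n·v/(2L) = 2·84.6/(2·0.331) = 255.5891 Hz.
f_beat = |255.5891 − 249.3| = 6.29 Hz.

6.29 Hz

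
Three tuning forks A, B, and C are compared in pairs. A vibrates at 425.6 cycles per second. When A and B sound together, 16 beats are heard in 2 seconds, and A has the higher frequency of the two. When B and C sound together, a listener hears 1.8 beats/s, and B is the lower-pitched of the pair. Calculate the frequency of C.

A–B: Beat frequency = 16/2 = 8 Hz.
B is below A, so f_B = 425.6 − 8 = 417.6 Hz.
C is above B, so f_C = 417.6 + 1.8 = 419.4 Hz.

419.4 Hz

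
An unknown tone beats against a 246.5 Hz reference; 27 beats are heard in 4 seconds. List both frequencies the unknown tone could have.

Beat frequency = 27/4 = 6.75 Hz.
|f − 246.5| = 6.75, so f = 246.5 ± 6.75.

239.75 Hz or 253.25 Hz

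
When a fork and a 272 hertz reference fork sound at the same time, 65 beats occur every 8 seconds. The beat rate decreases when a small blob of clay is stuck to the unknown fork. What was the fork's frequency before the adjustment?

Beat frequency = 65/8 = 8.125 Hz.
|f − 272| = 8.125, so the fork was at either 263.875 Hz or 280.125 Hz.
Adding mass to a fork lowers its frequency; the adjustment lowers the fork's frequency.
The beat rate fell, so the adjustment moved the fork toward 272 Hz — it must have started above the reference.

280.125 Hz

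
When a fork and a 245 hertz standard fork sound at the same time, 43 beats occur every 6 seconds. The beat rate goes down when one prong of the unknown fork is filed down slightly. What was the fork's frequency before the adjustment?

Beat frequency = 43/6 = 7.1667 Hz.
|f − 245| = 7.1667, so the fork was at either 237.8333 Hz or 252.1667 Hz.
Filing a prong removes mass and raises the fork's frequency; the adjustment raises the fork's frequency.
The beat rate fell, so the adjustment moved the fork toward 245 Hz — it must have started below the reference.

237.8333 Hz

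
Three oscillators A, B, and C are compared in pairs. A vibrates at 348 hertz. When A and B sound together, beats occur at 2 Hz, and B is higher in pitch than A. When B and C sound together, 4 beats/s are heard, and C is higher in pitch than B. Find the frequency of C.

B is above A, so f_B = 348 + 2 = 350 Hz.
C is above B, so f_C = 350 + 4 = 354 Hz.

354 Hz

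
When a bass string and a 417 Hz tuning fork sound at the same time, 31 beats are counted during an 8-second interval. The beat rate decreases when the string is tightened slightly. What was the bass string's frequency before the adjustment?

Beat frequency = 31/8 = 3.875 Hz.
|f − 417| = 3.875, so the bass string was at either 413.125 Hz or 420.875 Hz.
Increasing tension raises a string's frequency; the adjustment raises the bass string's frequency.
The beat rate fell, so the adjustment moved the bass string toward 417 Hz — it must have started below the reference.

413.125 Hz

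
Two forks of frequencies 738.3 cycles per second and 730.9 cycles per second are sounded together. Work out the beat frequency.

7.4 Hz

f_beat = |f₁ − f₂|.
|738.3 − 730.9| = 7.4 Hz.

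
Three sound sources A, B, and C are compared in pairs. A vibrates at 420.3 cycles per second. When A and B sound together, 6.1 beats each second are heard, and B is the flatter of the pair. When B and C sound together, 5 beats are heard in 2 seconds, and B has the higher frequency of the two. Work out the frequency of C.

411.7 Hz

B is below A, so f_B = 420.3 − 6.1 = 414.2 Hz.
B–C: Beat frequency = 5/2 = 2.5 Hz.
C is below B, so f_C = 414.2 − 2.5 = 411.7 Hz.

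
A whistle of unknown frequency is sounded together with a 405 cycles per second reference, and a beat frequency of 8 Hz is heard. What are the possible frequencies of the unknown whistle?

397 Hz or 413 Hz

|f − 405| = 8, so f = 405 ± 8.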